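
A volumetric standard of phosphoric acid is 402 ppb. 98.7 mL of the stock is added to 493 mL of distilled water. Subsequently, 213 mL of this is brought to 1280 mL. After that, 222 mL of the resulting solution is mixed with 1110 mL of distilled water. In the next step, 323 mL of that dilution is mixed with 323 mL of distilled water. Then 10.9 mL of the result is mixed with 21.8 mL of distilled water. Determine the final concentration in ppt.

310 ppt

Overall dilution factor = 5.995 × 6.009 × 6 × 2 × 3 = 1297.
402 ppb / 1297 = 0.310 ppb = 310 ppt.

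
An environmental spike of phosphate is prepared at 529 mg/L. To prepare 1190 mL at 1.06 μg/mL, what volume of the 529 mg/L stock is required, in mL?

1.06 μg/mL = 1.06 mg/L.
V₁ = C₂V₂/C₁ = 1.06 × 1190 / 529 = 2.38 mL.

2.38 mL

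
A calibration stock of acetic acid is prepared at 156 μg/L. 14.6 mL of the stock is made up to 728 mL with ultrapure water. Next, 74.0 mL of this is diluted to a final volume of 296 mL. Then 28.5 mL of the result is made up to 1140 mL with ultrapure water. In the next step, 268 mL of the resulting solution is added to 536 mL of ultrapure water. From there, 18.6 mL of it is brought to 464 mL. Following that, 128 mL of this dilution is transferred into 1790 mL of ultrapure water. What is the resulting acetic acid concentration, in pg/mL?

Overall dilution factor = 49.86 × 4 × 40 × 3 × 24.95 × 14.98 = 8.95 × 10⁶.
156 μg/L / 8.95 × 10⁶ = 1.74 × 10⁻⁵ μg/L = 0.0174 pg/mL.

0.0174 pg/mL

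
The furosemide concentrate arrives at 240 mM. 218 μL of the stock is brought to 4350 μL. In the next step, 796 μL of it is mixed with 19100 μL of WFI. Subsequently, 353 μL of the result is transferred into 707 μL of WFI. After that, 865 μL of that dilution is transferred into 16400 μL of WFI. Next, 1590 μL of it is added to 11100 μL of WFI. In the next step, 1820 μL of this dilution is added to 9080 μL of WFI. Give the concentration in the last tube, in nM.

Overall dilution factor = 19.95 × 24.99 × 3.003 × 19.96 × 7.981 × 5.989 = 1.43 × 10⁶.
240 mM / 1.43 × 10⁶ = 1.68 × 10⁻⁴ mM = 168 nM.

168 nM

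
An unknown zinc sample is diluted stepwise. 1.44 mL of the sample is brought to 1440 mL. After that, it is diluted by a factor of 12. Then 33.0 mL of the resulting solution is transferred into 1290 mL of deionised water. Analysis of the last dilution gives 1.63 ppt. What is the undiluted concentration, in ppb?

784 ppb

Overall dilution factor = 1000 × 12 × 40.09 = 4.81 × 10⁵.
Original = 1.63 ppt × 4.81 × 10⁵ = 7.84 × 10⁵ ppt = 784 ppb.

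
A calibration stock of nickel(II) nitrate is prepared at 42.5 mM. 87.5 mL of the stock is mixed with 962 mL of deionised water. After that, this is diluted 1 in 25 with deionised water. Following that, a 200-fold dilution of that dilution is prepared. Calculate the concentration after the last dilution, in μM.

Overall dilution factor = 11.99 × 25 × 200 = 6.00 × 10⁴.
42.5 mM / 6.00 × 10⁴ = 7.09 × 10⁻⁴ mM = 0.709 μM.

0.709 μM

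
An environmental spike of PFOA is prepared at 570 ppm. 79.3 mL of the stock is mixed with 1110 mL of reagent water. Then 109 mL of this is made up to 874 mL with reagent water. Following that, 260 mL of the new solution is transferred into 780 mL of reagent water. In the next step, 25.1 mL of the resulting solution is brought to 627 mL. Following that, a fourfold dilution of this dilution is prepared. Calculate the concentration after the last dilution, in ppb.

11.9 ppb

Overall dilution factor = 15.00 × 8.018 × 4 × 24.98 × 4 = 4.81 × 10⁴.
570 ppm / 4.81 × 10⁴ = 0.0119 ppm = 11.9 ppb.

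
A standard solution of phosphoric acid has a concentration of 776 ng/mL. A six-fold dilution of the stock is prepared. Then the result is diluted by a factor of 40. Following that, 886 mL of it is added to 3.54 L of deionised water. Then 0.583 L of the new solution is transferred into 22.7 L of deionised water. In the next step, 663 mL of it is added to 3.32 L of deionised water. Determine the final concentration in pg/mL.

Overall dilution factor = 6 × 40 × 4.995 × 39.94 × 6.008 = 2.88 × 10⁵.
776 ng/mL / 2.88 × 10⁵ = 2.70 × 10⁻³ ng/mL = 2.70 pg/mL.

2.70 pg/mL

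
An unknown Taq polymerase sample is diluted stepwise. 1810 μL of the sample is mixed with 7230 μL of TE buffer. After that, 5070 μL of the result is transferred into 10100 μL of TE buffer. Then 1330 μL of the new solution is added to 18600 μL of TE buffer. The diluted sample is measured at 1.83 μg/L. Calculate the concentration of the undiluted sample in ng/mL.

Overall dilution factor = 4.994 × 2.992 × 14.98 = 224.
Original = 1.83 μg/L × 224 = 410 μg/L = 410 ng/mL.

410 ng/mL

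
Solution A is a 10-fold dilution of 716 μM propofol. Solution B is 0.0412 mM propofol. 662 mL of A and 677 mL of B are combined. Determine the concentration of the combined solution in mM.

0.0562 mM

C_A = 716 μM / 10 = 71.6 μM.
C_B = 0.0412 mM = 41.2 μM.
C_mix = (C_A·V_A + C_B·V_B)/(V_A + V_B) = (71.6×662 + 41.2×677) / 1339 = 56.2 μM = 0.0562 mM.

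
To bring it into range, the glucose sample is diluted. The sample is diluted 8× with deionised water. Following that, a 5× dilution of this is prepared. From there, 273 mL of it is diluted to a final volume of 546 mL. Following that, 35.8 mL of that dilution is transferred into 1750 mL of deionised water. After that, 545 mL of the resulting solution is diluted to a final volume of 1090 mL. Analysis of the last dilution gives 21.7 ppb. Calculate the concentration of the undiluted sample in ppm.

Overall dilution factor = 8 × 5 × 2 × 49.88 × 2 = 7981.
Original = 21.7 ppb × 7981 = 1.73 × 10⁵ ppb = 173 ppm.

173 ppm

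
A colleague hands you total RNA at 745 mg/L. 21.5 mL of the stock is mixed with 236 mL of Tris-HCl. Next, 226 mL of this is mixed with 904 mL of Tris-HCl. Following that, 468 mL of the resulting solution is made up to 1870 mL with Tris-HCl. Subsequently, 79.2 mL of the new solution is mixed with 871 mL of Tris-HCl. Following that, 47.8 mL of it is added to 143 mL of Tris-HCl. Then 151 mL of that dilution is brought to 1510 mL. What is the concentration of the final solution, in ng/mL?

Overall dilution factor = 11.98 × 5 × 3.996 × 12.00 × 3.992 × 10 = 1.15 × 10⁵.
745 mg/L / 1.15 × 10⁵ = 6.50 × 10⁻³ mg/L = 6.50 ng/mL.

6.50 ng/mL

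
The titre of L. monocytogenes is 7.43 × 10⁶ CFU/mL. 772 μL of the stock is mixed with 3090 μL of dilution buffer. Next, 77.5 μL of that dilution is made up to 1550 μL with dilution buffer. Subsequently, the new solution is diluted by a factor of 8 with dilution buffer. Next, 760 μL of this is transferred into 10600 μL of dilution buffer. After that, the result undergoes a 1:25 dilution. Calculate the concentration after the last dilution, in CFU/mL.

24.8 CFU/mL

Overall dilution factor = 5.003 × 20 × 8 × 14.95 × 25 = 2.99 × 10⁵.
7.43 × 10⁶ CFU/mL / 2.99 × 10⁵ = 24.8 CFU/mL.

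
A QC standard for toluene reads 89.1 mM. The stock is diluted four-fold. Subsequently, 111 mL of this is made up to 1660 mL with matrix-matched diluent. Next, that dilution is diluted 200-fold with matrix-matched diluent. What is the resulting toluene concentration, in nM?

Overall dilution factor = 4 × 14.95 × 200 = 1.20 × 10⁴.
89.1 mM / 1.20 × 10⁴ = 7.45 × 10⁻³ mM = 7450 nM.

7450 nM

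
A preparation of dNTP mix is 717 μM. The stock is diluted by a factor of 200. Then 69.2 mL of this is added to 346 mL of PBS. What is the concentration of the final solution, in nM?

598 nM

Overall dilution factor = 200 × 6 = 1200.
717 μM / 1200 = 0.598 μM = 598 nM.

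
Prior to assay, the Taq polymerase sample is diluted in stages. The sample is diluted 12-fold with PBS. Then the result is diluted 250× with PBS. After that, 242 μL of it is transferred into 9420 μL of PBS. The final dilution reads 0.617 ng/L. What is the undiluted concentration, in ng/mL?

Overall dilution factor = 12 × 250 × 39.93 = 1.20 × 10⁵.
Original = 0.617 ng/L × 1.20 × 10⁵ = 7.39 × 10⁴ ng/L = 73.9 ng/mL.

73.9 ng/mL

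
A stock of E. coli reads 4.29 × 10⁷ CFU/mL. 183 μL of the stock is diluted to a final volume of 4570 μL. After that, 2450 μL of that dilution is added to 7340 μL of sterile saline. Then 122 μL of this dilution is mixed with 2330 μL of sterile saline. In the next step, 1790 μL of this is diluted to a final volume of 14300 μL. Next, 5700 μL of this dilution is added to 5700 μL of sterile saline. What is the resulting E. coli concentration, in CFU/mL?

Overall dilution factor = 24.97 × 3.996 × 20.10 × 7.989 × 2 = 3.20 × 10⁴.
4.29 × 10⁷ CFU/mL / 3.20 × 10⁴ = 1340 CFU/mL.

1340 CFU/mL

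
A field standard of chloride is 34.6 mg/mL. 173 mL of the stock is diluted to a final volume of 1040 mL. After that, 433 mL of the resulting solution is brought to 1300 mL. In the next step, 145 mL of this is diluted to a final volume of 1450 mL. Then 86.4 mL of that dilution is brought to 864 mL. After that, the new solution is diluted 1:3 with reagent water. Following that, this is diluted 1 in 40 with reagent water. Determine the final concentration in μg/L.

160 μg/L

Overall dilution factor = 6.012 × 3.002 × 10 × 10 × 3 × 40 = 2.17 × 10⁵.
34.6 mg/mL / 2.17 × 10⁵ = 1.60 × 10⁻⁴ mg/mL = 160 μg/L.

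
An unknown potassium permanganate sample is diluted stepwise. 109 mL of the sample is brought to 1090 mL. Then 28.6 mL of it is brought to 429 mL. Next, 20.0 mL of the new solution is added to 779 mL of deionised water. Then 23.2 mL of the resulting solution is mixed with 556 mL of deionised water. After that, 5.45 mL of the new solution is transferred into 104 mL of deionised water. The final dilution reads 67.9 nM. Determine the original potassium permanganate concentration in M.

0.204 M

Overall dilution factor = 10 × 15 × 39.95 × 24.97 × 20.08 = 3.00 × 10⁶.
Original = 67.9 nM × 3.00 × 10⁶ = 2.04 × 10⁸ nM = 0.204 M.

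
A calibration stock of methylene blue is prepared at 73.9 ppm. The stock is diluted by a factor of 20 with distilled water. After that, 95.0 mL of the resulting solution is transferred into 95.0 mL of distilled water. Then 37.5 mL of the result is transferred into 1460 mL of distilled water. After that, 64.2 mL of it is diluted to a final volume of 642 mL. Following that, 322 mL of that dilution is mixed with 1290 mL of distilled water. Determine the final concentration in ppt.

Overall dilution factor = 20 × 2 × 39.93 × 10 × 5.006 = 8.00 × 10⁴.
73.9 ppm / 8.00 × 10⁴ = 9.24 × 10⁻⁴ ppm = 924 ppt.

924 ppt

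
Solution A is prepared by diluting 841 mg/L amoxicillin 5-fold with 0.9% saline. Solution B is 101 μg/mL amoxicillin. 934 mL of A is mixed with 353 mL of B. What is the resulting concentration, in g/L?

C_A = 841 mg/L / 5 = 168 mg/L.
C_B = 101 μg/mL = 101 mg/L.
C_mix = (C_A·V_A + C_B·V_B)/(V_A + V_B) = (168×934 + 101×353) / 1287 = 150 mg/L = 0.150 g/L.

0.150 g/L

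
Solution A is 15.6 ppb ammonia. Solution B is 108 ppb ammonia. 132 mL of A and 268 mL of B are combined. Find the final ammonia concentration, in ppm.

0.0775 ppm

C_mix = (C_A·V_A + C_B·V_B)/(V_A + V_B) = (15.6×132 + 108×268) / 400.0 = 77.5 ppb = 0.0775 ppm.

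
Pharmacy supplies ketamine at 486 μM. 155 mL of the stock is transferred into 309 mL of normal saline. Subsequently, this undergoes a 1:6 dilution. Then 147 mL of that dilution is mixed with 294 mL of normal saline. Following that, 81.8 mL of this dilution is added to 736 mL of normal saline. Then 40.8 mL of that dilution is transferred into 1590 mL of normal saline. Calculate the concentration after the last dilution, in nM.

Overall dilution factor = 2.994 × 6 × 3 × 9.998 × 39.97 = 2.15 × 10⁴.
486 μM / 2.15 × 10⁴ = 0.0226 μM = 22.6 nM.

22.6 nM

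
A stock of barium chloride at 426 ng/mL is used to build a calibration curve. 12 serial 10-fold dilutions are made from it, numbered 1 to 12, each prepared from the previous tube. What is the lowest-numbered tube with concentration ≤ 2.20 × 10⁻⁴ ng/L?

tube 10

Tube n has concentration 426 ng/mL / 10ⁿ.
Need 10ⁿ ≥ 426 ng/mL / 2.20 × 10⁻⁴ ng/L = 1.94 × 10⁹, so n ≥ 9.29.
First such tube: n = 10.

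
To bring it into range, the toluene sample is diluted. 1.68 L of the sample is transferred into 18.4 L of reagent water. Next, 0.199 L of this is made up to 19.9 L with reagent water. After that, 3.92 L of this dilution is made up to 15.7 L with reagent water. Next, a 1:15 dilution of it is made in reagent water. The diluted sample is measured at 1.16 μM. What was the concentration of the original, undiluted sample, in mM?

Overall dilution factor = 11.95 × 100 × 4.005 × 15 = 7.18 × 10⁴.
Original = 1.16 μM × 7.18 × 10⁴ = 8.33 × 10⁴ μM = 83.3 mM.

83.3 mM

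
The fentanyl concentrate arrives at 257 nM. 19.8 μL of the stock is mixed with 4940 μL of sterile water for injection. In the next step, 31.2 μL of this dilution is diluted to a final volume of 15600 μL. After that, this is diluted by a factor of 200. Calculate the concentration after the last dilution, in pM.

Overall dilution factor = 250.5 × 500 × 200 = 2.50 × 10⁷.
257 nM / 2.50 × 10⁷ = 1.03 × 10⁻⁵ nM = 0.0103 pM.

0.0103 pM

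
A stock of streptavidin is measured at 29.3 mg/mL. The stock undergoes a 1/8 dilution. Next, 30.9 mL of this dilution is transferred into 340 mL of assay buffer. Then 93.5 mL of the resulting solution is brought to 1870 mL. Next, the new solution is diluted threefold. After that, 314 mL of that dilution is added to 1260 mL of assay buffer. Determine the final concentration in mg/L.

Overall dilution factor = 8 × 12.00 × 20 × 3 × 5.013 = 2.89 × 10⁴.
29.3 mg/mL / 2.89 × 10⁴ = 1.01 × 10⁻³ mg/mL = 1.01 mg/L.

1.01 mg/L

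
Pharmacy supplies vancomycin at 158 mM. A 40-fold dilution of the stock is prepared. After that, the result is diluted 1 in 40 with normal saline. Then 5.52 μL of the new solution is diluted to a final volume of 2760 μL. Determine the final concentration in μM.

Overall dilution factor = 40 × 40 × 500 = 8.00 × 10⁵.
158 mM / 8.00 × 10⁵ = 1.97 × 10⁻⁴ mM = 0.197 μM.

0.197 μM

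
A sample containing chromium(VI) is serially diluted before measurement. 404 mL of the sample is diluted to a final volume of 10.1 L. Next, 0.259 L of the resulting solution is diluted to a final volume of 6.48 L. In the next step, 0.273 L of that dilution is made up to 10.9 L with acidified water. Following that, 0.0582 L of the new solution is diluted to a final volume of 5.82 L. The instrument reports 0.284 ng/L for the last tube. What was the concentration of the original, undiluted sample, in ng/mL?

Overall dilution factor = 25 × 25.02 × 39.93 × 100 = 2.50 × 10⁶.
Original = 0.284 ng/L × 2.50 × 10⁶ = 7.09 × 10⁵ ng/L = 709 ng/mL.

709 ng/mL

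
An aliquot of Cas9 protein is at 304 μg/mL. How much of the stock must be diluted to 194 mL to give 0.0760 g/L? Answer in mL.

48.5 mL

0.0760 g/L = 76.0 μg/mL.
V₁ = C₂V₂/C₁ = 76.0 × 194 / 304 = 48.5 mL.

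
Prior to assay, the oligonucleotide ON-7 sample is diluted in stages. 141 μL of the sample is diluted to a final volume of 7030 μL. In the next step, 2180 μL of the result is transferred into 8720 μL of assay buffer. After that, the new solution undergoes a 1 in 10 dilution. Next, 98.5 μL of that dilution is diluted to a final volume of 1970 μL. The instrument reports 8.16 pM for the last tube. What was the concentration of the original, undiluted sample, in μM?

0.407 μM

Overall dilution factor = 49.86 × 5 × 10 × 20 = 4.99 × 10⁴.
Original = 8.16 pM × 4.99 × 10⁴ = 4.07 × 10⁵ pM = 0.407 μM.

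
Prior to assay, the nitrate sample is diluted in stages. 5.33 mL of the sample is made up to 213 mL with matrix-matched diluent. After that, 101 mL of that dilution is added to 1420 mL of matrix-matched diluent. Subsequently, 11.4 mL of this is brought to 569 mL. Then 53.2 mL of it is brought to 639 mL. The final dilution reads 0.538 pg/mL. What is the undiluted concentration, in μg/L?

194 μg/L

Overall dilution factor = 39.96 × 15.06 × 49.91 × 12.01 = 3.61 × 10⁵.
Original = 0.538 pg/mL × 3.61 × 10⁵ = 1.94 × 10⁵ pg/mL = 194 μg/L.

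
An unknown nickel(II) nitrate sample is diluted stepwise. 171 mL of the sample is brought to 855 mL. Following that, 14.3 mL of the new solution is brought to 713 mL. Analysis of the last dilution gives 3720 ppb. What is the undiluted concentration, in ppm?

Overall dilution factor = 5 × 49.86 = 249.
Original = 3720 ppb × 249 = 9.27 × 10⁵ ppb = 927 ppm.

927 ppm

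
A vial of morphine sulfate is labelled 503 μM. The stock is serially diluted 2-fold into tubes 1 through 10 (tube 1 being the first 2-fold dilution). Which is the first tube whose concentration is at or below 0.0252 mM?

tube 5

Tube n has concentration 503 μM / 2ⁿ.
Need 2ⁿ ≥ 503 μM / 0.0252 mM = 20.0, so n ≥ 4.32.
First such tube: n = 5.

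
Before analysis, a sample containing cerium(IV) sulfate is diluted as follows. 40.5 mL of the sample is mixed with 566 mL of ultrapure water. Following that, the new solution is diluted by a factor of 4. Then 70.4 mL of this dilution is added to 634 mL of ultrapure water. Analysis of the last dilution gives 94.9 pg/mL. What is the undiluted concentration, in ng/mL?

56.9 ng/mL

Overall dilution factor = 14.98 × 4 × 10.01 = 599.
Original = 94.9 pg/mL × 599 = 5.69 × 10⁴ pg/mL = 56.9 ng/mL.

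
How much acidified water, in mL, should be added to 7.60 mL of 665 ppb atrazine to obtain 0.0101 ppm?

0.0101 ppm = 10.1 ppb.
V₂ = C₁V₁/C₂ = 665 × 7.60 / 10.1 = 500 mL.
Diluent to add = V₂ − V₁ = 500 − 7.60 = 493 mL.

493 mL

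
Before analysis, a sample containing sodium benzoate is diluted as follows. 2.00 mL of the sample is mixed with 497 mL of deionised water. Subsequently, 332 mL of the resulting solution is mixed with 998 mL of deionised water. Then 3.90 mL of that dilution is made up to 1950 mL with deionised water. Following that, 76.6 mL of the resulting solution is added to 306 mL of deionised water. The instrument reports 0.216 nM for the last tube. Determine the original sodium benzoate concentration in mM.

Overall dilution factor = 249.5 × 4.006 × 500 × 4.995 = 2.50 × 10⁶.
Original = 0.216 nM × 2.50 × 10⁶ = 5.39 × 10⁵ nM = 0.539 mM.

0.539 mM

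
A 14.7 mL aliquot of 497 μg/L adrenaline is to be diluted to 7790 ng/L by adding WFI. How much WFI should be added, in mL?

7790 ng/L = 7.79 μg/L.
V₂ = C₁V₁/C₂ = 497 × 14.7 / 7.79 = 938 mL.
Diluent to add = V₂ − V₁ = 938 − 14.7 = 923 mL.

923 mL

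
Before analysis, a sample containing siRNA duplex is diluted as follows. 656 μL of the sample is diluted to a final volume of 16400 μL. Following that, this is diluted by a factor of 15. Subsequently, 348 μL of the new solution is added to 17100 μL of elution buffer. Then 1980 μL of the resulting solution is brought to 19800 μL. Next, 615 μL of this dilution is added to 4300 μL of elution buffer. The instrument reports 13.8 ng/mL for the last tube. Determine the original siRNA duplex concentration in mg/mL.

20.7 mg/mL

Overall dilution factor = 25 × 15 × 50.14 × 10 × 7.992 = 1.50 × 10⁶.
Original = 13.8 ng/mL × 1.50 × 10⁶ = 2.07 × 10⁷ ng/mL = 20.7 mg/mL.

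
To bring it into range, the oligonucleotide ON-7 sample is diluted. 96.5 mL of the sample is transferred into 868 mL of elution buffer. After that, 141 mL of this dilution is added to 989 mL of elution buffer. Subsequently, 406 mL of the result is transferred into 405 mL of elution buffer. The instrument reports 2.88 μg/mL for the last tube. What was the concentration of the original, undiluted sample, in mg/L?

461 mg/L

Overall dilution factor = 9.995 × 8.014 × 1.998 = 160.
Original = 2.88 μg/mL × 160 = 461 μg/mL = 461 mg/L.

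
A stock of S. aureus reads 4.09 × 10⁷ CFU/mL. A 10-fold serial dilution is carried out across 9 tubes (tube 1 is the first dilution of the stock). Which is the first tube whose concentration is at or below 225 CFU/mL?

tube 6

Tube n has concentration 4.09 × 10⁷ CFU/mL / 10ⁿ.
Need 10ⁿ ≥ 4.09 × 10⁷ CFU/mL / 225 CFU/mL = 1.82 × 10⁵, so n ≥ 5.26.
First such tube: n = 6.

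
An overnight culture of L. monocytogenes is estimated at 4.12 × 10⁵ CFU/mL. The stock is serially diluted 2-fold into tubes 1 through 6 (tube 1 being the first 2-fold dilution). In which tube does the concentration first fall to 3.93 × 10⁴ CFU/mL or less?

Tube n has concentration 4.12 × 10⁵ CFU/mL / 2ⁿ.
Need 2ⁿ ≥ 4.12 × 10⁵ CFU/mL / 3.93 × 10⁴ CFU/mL = 10.5, so n ≥ 3.39.
First such tube: n = 4.

tube 4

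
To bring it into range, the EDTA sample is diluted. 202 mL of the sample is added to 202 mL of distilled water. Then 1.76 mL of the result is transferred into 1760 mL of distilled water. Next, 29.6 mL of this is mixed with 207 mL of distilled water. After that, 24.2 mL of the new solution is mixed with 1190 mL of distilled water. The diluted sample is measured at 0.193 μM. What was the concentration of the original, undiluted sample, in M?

0.155 M

Overall dilution factor = 2 × 1001 × 7.993 × 50.17 = 8.03 × 10⁵.
Original = 0.193 μM × 8.03 × 10⁵ = 1.55 × 10⁵ μM = 0.155 M.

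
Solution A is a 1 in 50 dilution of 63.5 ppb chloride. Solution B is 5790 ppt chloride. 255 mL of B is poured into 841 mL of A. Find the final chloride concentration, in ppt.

2320 ppt

C_A = 63.5 ppb / 50 = 1.27 ppb.
C_B = 5790 ppt = 5.79 ppb.
C_mix = (C_A·V_A + C_B·V_B)/(V_A + V_B) = (1.27×841 + 5.79×255) / 1096 = 2.32 ppb = 2320 ppt.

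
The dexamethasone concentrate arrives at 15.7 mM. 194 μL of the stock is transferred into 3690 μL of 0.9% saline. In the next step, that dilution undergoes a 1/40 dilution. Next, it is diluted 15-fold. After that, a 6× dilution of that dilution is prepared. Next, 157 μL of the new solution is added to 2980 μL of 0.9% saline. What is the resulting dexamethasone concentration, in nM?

10.9 nM

Overall dilution factor = 20.02 × 40 × 15 × 6 × 19.98 = 1.44 × 10⁶.
15.7 mM / 1.44 × 10⁶ = 1.09 × 10⁻⁵ mM = 10.9 nM.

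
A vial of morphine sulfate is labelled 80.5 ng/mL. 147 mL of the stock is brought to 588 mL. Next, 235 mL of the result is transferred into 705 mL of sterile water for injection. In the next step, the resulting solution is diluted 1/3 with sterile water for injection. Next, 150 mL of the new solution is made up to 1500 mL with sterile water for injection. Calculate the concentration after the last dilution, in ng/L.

Overall dilution factor = 4 × 4 × 3 × 10 = 480.
80.5 ng/mL / 480 = 0.168 ng/mL = 168 ng/L.

168 ng/L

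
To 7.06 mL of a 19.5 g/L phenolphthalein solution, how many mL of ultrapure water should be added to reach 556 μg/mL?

241 mL

556 μg/mL = 0.556 g/L.
V₂ = C₁V₁/C₂ = 19.5 × 7.06 / 0.556 = 248 mL.
Diluent to add = V₂ − V₁ = 248 − 7.06 = 241 mL.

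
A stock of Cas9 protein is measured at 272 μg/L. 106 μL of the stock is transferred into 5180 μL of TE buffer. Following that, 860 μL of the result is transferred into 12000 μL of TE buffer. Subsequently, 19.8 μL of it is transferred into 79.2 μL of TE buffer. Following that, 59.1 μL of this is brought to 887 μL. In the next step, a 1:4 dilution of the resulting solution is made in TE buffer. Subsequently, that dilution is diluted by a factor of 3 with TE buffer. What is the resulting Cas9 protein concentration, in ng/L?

Overall dilution factor = 49.87 × 14.95 × 5 × 15.01 × 4 × 3 = 6.72 × 10⁵.
272 μg/L / 6.72 × 10⁵ = 4.05 × 10⁻⁴ μg/L = 0.405 ng/L.

0.405 ng/L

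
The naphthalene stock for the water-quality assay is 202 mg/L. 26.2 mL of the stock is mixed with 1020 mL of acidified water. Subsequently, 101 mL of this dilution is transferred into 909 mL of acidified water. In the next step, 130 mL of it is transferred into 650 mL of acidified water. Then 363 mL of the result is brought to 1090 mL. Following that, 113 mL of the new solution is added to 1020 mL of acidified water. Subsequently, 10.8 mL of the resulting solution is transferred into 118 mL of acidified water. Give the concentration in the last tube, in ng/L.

235 ng/L

Overall dilution factor = 39.93 × 10 × 6 × 3.003 × 10.03 × 11.93 = 8.60 × 10⁵.
202 mg/L / 8.60 × 10⁵ = 2.35 × 10⁻⁴ mg/L = 235 ng/L.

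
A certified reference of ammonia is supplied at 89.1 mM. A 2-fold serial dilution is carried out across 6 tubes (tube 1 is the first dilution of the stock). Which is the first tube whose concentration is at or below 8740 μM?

tube 4

Tube n has concentration 89.1 mM / 2ⁿ.
Need 2ⁿ ≥ 89.1 mM / 8740 μM = 10.2, so n ≥ 3.35.
First such tube: n = 4.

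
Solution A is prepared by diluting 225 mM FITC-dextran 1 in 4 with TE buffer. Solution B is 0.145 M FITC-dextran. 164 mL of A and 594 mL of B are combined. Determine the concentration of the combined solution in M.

0.126 M

C_A = 225 mM / 4 = 56.2 mM.
C_B = 0.145 M = 145 mM.
C_mix = (C_A·V_A + C_B·V_B)/(V_A + V_B) = (56.2×164 + 145×594) / 758.0 = 126 mM = 0.126 M.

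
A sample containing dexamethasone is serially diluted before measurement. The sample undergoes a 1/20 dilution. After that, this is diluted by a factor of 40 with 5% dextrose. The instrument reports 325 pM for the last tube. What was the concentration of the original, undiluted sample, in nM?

Overall dilution factor = 20 × 40 = 800.
Original = 325 pM × 800 = 2.60 × 10⁵ pM = 260 nM.

260 nM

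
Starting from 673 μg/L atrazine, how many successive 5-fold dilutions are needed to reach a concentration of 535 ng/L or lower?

Need 5ⁿ ≥ 1258, so n ≥ log(1258)/log(5) = 4.43.
Minimum whole steps: n = 5.

5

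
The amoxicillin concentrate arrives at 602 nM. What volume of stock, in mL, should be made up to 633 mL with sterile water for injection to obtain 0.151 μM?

159 mL

0.151 μM = 151 nM.
V₁ = C₂V₂/C₁ = 151 × 633 / 602 = 159 mL.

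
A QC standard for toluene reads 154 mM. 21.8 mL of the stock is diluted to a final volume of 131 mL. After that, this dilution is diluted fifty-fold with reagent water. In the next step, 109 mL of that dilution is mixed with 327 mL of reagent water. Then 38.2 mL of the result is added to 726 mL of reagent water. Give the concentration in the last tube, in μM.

Overall dilution factor = 6.009 × 50 × 4 × 20.01 = 2.40 × 10⁴.
154 mM / 2.40 × 10⁴ = 6.41 × 10⁻³ mM = 6.41 μM.

6.41 μM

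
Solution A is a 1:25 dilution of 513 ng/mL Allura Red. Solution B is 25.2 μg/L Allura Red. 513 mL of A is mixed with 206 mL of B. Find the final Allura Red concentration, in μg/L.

21.9 μg/L

C_A = 513 ng/mL / 25 = 20.5 ng/mL.
C_B = 25.2 μg/L = 25.2 ng/mL.
C_mix = (C_A·V_A + C_B·V_B)/(V_A + V_B) = (20.5×513 + 25.2×206) / 719.0 = 21.9 ng/mL = 21.9 μg/L.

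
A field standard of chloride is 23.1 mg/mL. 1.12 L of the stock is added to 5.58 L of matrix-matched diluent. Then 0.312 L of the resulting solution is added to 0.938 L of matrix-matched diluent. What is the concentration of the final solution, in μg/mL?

964 μg/mL

Overall dilution factor = 5.982 × 4.006 = 24.0.
23.1 mg/mL / 24.0 = 0.964 mg/mL = 964 μg/mL.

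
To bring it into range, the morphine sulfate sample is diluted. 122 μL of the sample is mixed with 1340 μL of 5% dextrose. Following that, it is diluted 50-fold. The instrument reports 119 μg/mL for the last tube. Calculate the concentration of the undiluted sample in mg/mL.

Overall dilution factor = 11.98 × 50 = 599.
Original = 119 μg/mL × 599 = 7.13 × 10⁴ μg/mL = 71.3 mg/mL.

71.3 mg/mL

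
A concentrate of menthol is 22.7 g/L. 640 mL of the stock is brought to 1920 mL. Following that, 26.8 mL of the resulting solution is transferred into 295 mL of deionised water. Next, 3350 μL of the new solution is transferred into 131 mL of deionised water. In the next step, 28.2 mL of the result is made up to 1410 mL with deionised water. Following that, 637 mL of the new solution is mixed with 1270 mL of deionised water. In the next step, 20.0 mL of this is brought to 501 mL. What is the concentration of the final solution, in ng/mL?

Overall dilution factor = 3 × 12.01 × 40.10 × 50 × 2.994 × 25.05 = 5.42 × 10⁶.
22.7 g/L / 5.42 × 10⁶ = 4.19 × 10⁻⁶ g/L = 4.19 ng/mL.

4.19 ng/mL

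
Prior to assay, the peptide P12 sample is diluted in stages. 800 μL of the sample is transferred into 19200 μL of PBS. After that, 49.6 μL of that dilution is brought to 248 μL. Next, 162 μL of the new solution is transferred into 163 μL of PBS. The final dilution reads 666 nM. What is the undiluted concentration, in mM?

Overall dilution factor = 25 × 5 × 2.006 = 251.
Original = 666 nM × 251 = 1.67 × 10⁵ nM = 0.167 mM.

0.167 mM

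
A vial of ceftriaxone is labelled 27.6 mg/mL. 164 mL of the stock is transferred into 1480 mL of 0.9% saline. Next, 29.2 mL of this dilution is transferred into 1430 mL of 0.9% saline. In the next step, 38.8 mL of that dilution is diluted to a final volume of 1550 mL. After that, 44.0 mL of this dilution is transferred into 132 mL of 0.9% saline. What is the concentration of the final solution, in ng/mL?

345 ng/mL

Overall dilution factor = 10.02 × 49.97 × 39.95 × 4 = 8.00 × 10⁴.
27.6 mg/mL / 8.00 × 10⁴ = 3.45 × 10⁻⁴ mg/mL = 345 ng/mL.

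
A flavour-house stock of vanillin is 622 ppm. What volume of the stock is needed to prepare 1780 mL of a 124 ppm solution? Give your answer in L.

0.355 L

V₁ = C₂V₂/C₁ = 124 × 1780 / 622 = 355 mL = 0.355 L.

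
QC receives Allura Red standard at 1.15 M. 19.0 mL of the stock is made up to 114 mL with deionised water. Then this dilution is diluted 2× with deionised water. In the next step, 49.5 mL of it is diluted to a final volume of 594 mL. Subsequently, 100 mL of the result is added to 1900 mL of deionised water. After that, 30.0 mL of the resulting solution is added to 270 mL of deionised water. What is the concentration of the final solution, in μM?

39.9 μM

Overall dilution factor = 6 × 2 × 12 × 20 × 10 = 2.88 × 10⁴.
1.15 M / 2.88 × 10⁴ = 3.99 × 10⁻⁵ M = 39.9 μM.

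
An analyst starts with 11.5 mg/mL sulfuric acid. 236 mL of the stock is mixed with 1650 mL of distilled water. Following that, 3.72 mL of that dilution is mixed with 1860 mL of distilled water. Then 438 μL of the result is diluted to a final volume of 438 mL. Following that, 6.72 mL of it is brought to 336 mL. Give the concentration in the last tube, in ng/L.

Overall dilution factor = 7.992 × 501 × 1000 × 50 = 2.00 × 10⁸.
11.5 mg/mL / 2.00 × 10⁸ = 5.74 × 10⁻⁸ mg/mL = 57.4 ng/L.

57.4 ng/L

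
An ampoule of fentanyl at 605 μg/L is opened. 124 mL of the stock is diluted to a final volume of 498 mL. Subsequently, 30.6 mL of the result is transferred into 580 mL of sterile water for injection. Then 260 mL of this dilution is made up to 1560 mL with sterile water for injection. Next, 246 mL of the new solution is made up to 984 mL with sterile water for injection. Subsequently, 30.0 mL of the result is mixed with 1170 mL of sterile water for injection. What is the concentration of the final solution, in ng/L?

7.86 ng/L

Overall dilution factor = 4.016 × 19.95 × 6 × 4 × 40 = 7.69 × 10⁴.
605 μg/L / 7.69 × 10⁴ = 7.86 × 10⁻³ μg/L = 7.86 ng/L.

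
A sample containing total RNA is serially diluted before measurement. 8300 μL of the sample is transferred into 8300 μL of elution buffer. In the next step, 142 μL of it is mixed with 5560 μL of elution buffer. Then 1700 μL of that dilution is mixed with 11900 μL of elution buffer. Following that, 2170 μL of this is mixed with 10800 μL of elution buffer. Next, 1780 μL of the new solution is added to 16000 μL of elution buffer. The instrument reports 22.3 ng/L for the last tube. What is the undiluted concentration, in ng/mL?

855 ng/mL

Overall dilution factor = 2 × 40.15 × 8 × 5.977 × 9.989 = 3.84 × 10⁴.
Original = 22.3 ng/L × 3.84 × 10⁴ = 8.55 × 10⁵ ng/L = 855 ng/mL.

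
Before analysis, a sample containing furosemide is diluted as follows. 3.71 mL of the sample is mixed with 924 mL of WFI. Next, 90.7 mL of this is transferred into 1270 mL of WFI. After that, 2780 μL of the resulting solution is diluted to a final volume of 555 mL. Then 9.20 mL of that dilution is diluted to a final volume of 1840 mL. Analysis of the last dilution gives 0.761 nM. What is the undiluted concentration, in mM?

114 mM

Overall dilution factor = 250.1 × 15.00 × 199.6 × 200 = 1.50 × 10⁸.
Original = 0.761 nM × 1.50 × 10⁸ = 1.14 × 10⁸ nM = 114 mM.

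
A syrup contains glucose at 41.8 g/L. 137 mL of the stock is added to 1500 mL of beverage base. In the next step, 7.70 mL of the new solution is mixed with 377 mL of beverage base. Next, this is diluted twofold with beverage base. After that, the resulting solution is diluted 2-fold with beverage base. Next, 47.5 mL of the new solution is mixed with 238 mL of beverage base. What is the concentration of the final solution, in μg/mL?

2.91 μg/mL

Overall dilution factor = 11.95 × 49.96 × 2 × 2 × 6.011 = 1.44 × 10⁴.
41.8 g/L / 1.44 × 10⁴ = 2.91 × 10⁻³ g/L = 2.91 μg/mL.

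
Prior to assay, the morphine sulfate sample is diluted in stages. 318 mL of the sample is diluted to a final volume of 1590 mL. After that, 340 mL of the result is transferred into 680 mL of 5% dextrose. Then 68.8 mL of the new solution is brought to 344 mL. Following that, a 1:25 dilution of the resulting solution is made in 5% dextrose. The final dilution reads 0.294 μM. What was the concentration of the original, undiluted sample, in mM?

Overall dilution factor = 5 × 3 × 5 × 25 = 1875.
Original = 0.294 μM × 1875 = 551 μM = 0.551 mM.

0.551 mM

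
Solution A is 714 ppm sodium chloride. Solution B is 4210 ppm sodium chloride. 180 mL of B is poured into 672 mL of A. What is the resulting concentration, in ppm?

C_mix = (C_A·V_A + C_B·V_B)/(V_A + V_B) = (714×672 + 4210×180) / 852.0 = 1453 ppm.

1450 ppm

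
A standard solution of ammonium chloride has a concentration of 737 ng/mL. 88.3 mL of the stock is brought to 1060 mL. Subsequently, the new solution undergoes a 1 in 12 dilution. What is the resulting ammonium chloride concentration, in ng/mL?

Overall dilution factor = 12.00 × 12 = 144.
737 ng/mL / 144 = 5.12 ng/mL.

5.12 ng/mL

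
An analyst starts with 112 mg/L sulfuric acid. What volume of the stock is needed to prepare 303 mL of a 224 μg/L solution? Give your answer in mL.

224 μg/L = 0.224 mg/L.
V₁ = C₂V₂/C₁ = 0.224 × 303 / 112 = 0.606 mL.

0.606 mL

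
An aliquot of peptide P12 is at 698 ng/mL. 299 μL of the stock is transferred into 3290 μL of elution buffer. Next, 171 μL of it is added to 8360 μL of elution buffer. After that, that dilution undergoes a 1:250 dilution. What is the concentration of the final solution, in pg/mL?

Overall dilution factor = 12.00 × 49.89 × 250 = 1.50 × 10⁵.
698 ng/mL / 1.50 × 10⁵ = 4.66 × 10⁻³ ng/mL = 4.66 pg/mL.

4.66 pg/mL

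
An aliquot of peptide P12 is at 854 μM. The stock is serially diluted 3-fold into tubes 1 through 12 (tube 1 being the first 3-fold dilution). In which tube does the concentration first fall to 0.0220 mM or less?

Tube n has concentration 854 μM / 3ⁿ.
Need 3ⁿ ≥ 854 μM / 0.0220 mM = 38.8, so n ≥ 3.33.
First such tube: n = 4.

tube 4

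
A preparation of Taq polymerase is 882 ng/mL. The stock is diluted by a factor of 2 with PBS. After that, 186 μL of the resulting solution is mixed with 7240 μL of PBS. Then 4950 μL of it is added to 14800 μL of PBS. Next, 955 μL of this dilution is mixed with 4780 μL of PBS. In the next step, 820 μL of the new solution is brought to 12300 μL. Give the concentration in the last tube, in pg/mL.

Overall dilution factor = 2 × 39.92 × 3.990 × 6.005 × 15 = 2.87 × 10⁴.
882 ng/mL / 2.87 × 10⁴ = 0.0307 ng/mL = 30.7 pg/mL.

30.7 pg/mL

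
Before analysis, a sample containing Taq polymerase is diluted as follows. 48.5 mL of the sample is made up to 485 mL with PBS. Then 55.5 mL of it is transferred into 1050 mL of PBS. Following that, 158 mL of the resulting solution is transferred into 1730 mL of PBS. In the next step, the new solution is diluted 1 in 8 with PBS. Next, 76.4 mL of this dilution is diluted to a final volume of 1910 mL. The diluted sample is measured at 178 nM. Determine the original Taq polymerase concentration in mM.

Overall dilution factor = 10 × 19.92 × 11.95 × 8 × 25 = 4.76 × 10⁵.
Original = 178 nM × 4.76 × 10⁵ = 8.47 × 10⁷ nM = 84.7 mM.

84.7 mM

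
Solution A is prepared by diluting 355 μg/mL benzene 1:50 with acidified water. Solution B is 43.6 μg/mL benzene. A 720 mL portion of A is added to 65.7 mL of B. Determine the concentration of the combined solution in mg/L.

10.2 mg/L

C_A = 355 μg/mL / 50 = 7.10 μg/mL.
C_mix = (C_A·V_A + C_B·V_B)/(V_A + V_B) = (7.10×720 + 43.6×65.7) / 785.7 = 10.2 μg/mL = 10.2 mg/L.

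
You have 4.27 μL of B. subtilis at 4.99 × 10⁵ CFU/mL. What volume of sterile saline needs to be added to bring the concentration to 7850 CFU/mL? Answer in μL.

V₂ = C₁V₁/C₂ = 4.99 × 10⁵ × 4.27 / 7850 = 271 μL.
Diluent to add = V₂ − V₁ = 271 − 4.27 = 267 μL.

267 μL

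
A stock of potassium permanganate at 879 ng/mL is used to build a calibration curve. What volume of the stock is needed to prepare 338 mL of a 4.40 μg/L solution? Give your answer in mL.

4.40 μg/L = 4.40 ng/mL.
V₁ = C₂V₂/C₁ = 4.40 × 338 / 879 = 1.69 mL.

1.69 mL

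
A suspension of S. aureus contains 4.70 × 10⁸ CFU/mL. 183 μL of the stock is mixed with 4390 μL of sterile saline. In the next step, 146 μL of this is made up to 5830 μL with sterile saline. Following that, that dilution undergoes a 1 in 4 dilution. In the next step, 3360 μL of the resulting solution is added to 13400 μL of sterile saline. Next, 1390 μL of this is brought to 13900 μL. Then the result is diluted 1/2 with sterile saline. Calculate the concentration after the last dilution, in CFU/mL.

1180 CFU/mL

Overall dilution factor = 24.99 × 39.93 × 4 × 4.988 × 10 × 2 = 3.98 × 10⁵.
4.70 × 10⁸ CFU/mL / 3.98 × 10⁵ = 1180 CFU/mL.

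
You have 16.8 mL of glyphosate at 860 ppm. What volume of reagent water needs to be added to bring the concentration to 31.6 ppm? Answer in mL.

440 mL

V₂ = C₁V₁/C₂ = 860 × 16.8 / 31.6 = 457 mL.
Diluent to add = V₂ − V₁ = 457 − 16.8 = 440 mL.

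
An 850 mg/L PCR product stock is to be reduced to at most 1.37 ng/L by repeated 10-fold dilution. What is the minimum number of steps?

Need 10ⁿ ≥ 6.20 × 10⁸, so n ≥ log(6.20 × 10⁸)/log(10) = 8.79.
Minimum whole steps: n = 9.

9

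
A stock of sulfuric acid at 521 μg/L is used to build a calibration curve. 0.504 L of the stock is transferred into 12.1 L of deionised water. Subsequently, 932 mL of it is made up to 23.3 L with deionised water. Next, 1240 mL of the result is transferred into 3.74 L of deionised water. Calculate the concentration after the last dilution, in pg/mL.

Overall dilution factor = 25.01 × 25 × 4.016 = 2511.
521 μg/L / 2511 = 0.207 μg/L = 207 pg/mL.

207 pg/mL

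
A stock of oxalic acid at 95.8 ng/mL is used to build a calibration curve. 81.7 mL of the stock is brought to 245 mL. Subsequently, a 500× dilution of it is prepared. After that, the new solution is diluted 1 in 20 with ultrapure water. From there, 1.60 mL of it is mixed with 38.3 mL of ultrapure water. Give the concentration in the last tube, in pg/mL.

Overall dilution factor = 2.999 × 500 × 20 × 24.94 = 7.48 × 10⁵.
95.8 ng/mL / 7.48 × 10⁵ = 1.28 × 10⁻⁴ ng/mL = 0.128 pg/mL.

0.128 pg/mL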